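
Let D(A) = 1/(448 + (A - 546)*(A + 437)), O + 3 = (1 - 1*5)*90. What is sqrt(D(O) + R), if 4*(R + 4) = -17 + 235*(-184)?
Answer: I*sqrt(48299647179531)/66818 ≈ 104.01*I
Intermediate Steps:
R = -43273/4 (R = -4 + (-17 + 235*(-184))/4 = -4 + (-17 - 43240)/4 = -4 + (1/4)*(-43257) = -4 - 43257/4 = -43273/4 ≈ -10818.)
O = -363 (O = -3 + (1 - 1*5)*90 = -3 + (1 - 5)*90 = -3 - 4*90 = -3 - 360 = -363)
D(A) = 1/(448 + (-546 + A)*(437 + A))
sqrt(D(O) + R) = sqrt(1/(-238154 + (-363)**2 - 109*(-363)) - 43273/4) = sqrt(1/(-238154 + 131769 + 39567) - 43273/4) = sqrt(1/(-66818) - 43273/4) = sqrt(-1/66818 - 43273/4) = sqrt(-1445707659/133636) = I*sqrt(48299647179531)/66818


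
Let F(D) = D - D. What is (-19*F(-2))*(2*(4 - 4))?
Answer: 0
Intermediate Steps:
F(D) = 0
(-19*F(-2))*(2*(4 - 4)) = (-19*0)*(2*(4 - 4)) = 0*(2*0) = 0*0 = 0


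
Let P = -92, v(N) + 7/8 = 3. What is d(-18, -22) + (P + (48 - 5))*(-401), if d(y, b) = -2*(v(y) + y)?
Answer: 78723/4 ≈ 19681.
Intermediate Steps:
v(N) = 17/8 (v(N) = -7/8 + 3 = 17/8)
d(y, b) = -17/4 - 2*y (d(y, b) = -2*(17/8 + y) = -17/4 - 2*y)
d(-18, -22) + (P + (48 - 5))*(-401) = (-17/4 - 2*(-18)) + (-92 + (48 - 5))*(-401) = (-17/4 + 36) + (-92 + 43)*(-401) = 127/4 - 49*(-401) = 127/4 + 19649 = 78723/4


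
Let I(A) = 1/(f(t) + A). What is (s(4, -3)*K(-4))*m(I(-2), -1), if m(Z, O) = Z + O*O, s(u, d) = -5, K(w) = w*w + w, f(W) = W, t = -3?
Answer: -48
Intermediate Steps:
K(w) = w + w**2 (K(w) = w**2 + w = w + w**2)
I(A) = 1/(-3 + A)
m(Z, O) = Z + O**2
(s(4, -3)*K(-4))*m(I(-2), -1) = (-(-20)*(1 - 4))*(1/(-3 - 2) + (-1)**2) = (-(-20)*(-3))*(1/(-5) + 1) = (-5*12)*(-1/5 + 1) = -60*4/5 = -48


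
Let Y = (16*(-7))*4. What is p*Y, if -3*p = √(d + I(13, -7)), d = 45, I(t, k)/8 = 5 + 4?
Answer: 448*√13 ≈ 1615.3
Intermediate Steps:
I(t, k) = 72 (I(t, k) = 8*(5 + 4) = 8*9 = 72)
Y = -448 (Y = -112*4 = -448)
p = -√13 (p = -√(45 + 72)/3 = -√13 ≈ -3.6056)
p*Y = -√13*(-448) = 448*√13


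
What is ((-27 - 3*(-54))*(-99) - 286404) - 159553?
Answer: -459322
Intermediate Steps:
((-27 - 3*(-54))*(-99) - 286404) - 159553 = ((-27 + 162)*(-99) - 286404) - 159553 = (135*(-99) - 286404) - 159553 = (-13365 - 286404) - 159553 = -299769 - 159553 = -459322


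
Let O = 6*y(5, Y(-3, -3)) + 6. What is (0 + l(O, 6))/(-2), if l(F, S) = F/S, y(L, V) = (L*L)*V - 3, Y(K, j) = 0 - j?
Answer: -73/2 ≈ -36.500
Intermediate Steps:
Y(K, j) = -j
y(L, V) = -3 + V*L² (y(L, V) = L²*V - 3 = V*L² - 3 = -3 + V*L²)
O = 438 (O = 6*(-3 - 1*(-3)*5²) + 6 = 6*(-3 + 3*25) + 6 = 6*(-3 + 75) + 6 = 6*72 + 6 = 432 + 6 = 438)
(0 + l(O, 6))/(-2) = (0 + 438/6)/(-2) = (0 + 438*(⅙))*(-½) = (0 + 73)*(-½) = 73*(-½) = -73/2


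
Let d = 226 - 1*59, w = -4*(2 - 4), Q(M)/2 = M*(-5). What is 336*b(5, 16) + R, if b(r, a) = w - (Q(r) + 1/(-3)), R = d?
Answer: 19767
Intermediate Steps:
Q(M) = -10*M (Q(M) = 2*(M*(-5)) = 2*(-5*M) = -10*M)
w = 8 (w = -4*(-2) = 8)
d = 167 (d = 226 - 59 = 167)
R = 167
b(r, a) = 25/3 + 10*r (b(r, a) = 8 - (-10*r + 1/(-3)) = 8 - (-10*r - ⅓) = 8 - (-⅓ - 10*r) = 8 + (⅓ + 10*r) = 25/3 + 10*r)
336*b(5, 16) + R = 336*(25/3 + 10*5) + 167 = 336*(25/3 + 50) + 167 = 336*(175/3) + 167 = 19600 + 167 = 19767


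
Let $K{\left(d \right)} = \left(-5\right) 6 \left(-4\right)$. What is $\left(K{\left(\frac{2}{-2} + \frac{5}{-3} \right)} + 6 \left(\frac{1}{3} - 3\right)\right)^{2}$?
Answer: $10816$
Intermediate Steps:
$K{\left(d \right)} = 120$ ($K{\left(d \right)} = \left(-30\right) \left(-4\right) = 120$)
$\left(K{\left(\frac{2}{-2} + \frac{5}{-3} \right)} + 6 \left(\frac{1}{3} - 3\right)\right)^{2} = \left(120 + 6 \left(\frac{1}{3} - 3\right)\right)^{2} = \left(120 + 6 \left(- \frac{8}{3}\right)\right)^{2} = \left(120 - 16\right)^{2} = 104^{2} = 10816$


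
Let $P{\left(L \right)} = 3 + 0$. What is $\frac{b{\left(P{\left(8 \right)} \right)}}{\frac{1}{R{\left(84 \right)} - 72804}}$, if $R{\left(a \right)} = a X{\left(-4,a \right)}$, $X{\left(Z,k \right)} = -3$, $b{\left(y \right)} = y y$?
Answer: $-657504$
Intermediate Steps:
$P{\left(L \right)} = 3$
$b{\left(y \right)} = y^{2}$
$R{\left(a \right)} = - 3 a$ ($R{\left(a \right)} = a \left(-3\right) = - 3 a$)
$\frac{b{\left(P{\left(8 \right)} \right)}}{\frac{1}{R{\left(84 \right)} - 72804}} = \frac{3^{2}}{\frac{1}{\left(-3\right) 84 - 72804}} = \frac{9}{\frac{1}{-252 - 72804}} = \frac{9}{\frac{1}{-73056}} = \frac{9}{- \frac{1}{73056}} = 9 \left(-73056\right) = -657504$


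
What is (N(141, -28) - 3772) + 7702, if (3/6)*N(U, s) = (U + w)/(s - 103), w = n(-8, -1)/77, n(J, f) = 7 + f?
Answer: 39620184/10087 ≈ 3927.8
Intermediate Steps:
w = 6/77 (w = (7 - 1)/77 = 6*(1/77) = 6/77 ≈ 0.077922)
N(U, s) = 2*(6/77 + U)/(-103 + s) (N(U, s) = 2*((U + 6/77)/(s - 103)) = 2*((6/77 + U)/(-103 + s)) = 2*(6/77 + U)/(-103 + s))
(N(141, -28) - 3772) + 7702 = (2*(6 + 77*141)/(77*(-103 - 28)) - 3772) + 7702 = ((2/77)*(6 + 10857)/(-131) - 3772) + 7702 = ((2/77)*(-1/131)*10863 - 3772) + 7702 = (-21726/10087 - 3772) + 7702 = -38069890/10087 + 7702 = 39620184/10087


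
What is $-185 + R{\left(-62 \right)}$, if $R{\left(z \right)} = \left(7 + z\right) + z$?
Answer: $-302$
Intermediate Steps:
$R{\left(z \right)} = 7 + 2 z$
$-185 + R{\left(-62 \right)} = -185 + \left(7 + 2 \left(-62\right)\right) = -185 + \left(7 - 124\right) = -185 - 117 = -302$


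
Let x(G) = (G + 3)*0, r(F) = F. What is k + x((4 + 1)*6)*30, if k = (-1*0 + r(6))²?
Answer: 36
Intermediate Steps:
x(G) = 0 (x(G) = (3 + G)*0 = 0)
k = 36 (k = (-1*0 + 6)² = (0 + 6)² = 6² = 36)
k + x((4 + 1)*6)*30 = 36 + 0*30 = 36 + 0 = 36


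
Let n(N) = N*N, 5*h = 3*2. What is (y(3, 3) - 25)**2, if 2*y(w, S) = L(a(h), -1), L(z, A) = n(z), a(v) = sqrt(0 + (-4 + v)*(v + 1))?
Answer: 492804/625 ≈ 788.49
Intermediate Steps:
h = 6/5 (h = (3*2)/5 = (1/5)*6 = 6/5 ≈ 1.2000)
a(v) = sqrt((1 + v)*(-4 + v)) (a(v) = sqrt(0 + (-4 + v)*(1 + v)) = sqrt(0 + (1 + v)*(-4 + v)) = sqrt((1 + v)*(-4 + v)))
n(N) = N**2
L(z, A) = z**2
y(w, S) = -77/25 (y(w, S) = (sqrt(-4 + (6/5)**2 - 3*6/5))**2/2 = (sqrt(-4 + 36/25 - 18/5))**2/2 = (sqrt(-154/25))**2/2 = (I*sqrt(154)/5)**2/2 = (1/2)*(-154/25) = -77/25)
(y(3, 3) - 25)**2 = (-77/25 - 25)**2 = (-702/25)**2 = 492804/625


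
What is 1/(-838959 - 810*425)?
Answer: -1/1183209 ≈ -8.4516e-7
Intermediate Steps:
1/(-838959 - 810*425) = 1/(-838959 - 344250) = 1/(-1183209) = -1/1183209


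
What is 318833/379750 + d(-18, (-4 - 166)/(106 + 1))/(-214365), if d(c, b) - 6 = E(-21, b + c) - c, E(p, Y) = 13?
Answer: 440855389/525194250 ≈ 0.83941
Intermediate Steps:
d(c, b) = 19 - c (d(c, b) = 6 + (13 - c) = 19 - c)
318833/379750 + d(-18, (-4 - 166)/(106 + 1))/(-214365) = 318833/379750 + (19 - 1*(-18))/(-214365) = 318833*(1/379750) + (19 + 18)*(-1/214365) = 318833/379750 + 37*(-1/214365) = 318833/379750 - 37/214365 = 440855389/525194250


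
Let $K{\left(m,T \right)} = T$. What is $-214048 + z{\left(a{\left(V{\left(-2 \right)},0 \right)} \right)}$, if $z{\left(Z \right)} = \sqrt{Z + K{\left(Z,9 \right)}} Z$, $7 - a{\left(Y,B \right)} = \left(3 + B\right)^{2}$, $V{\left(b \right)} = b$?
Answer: $-214048 - 2 \sqrt{7} \approx -2.1405 \cdot 10^{5}$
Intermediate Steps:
$a{\left(Y,B \right)} = 7 - \left(3 + B\right)^{2}$
$z{\left(Z \right)} = Z \sqrt{9 + Z}$ ($z{\left(Z \right)} = \sqrt{Z + 9} Z = \sqrt{9 + Z} Z = Z \sqrt{9 + Z}$)
$-214048 + z{\left(a{\left(V{\left(-2 \right)},0 \right)} \right)} = -214048 + \left(7 - \left(3 + 0\right)^{2}\right) \sqrt{9 + \left(7 - \left(3 + 0\right)^{2}\right)} = -214048 + \left(7 - 3^{2}\right) \sqrt{9 + \left(7 - 3^{2}\right)} = -214048 + \left(7 - 9\right) \sqrt{9 + \left(7 - 9\right)} = -214048 - 2 \sqrt{9 - 2} = -214048 - 2 \sqrt{7}$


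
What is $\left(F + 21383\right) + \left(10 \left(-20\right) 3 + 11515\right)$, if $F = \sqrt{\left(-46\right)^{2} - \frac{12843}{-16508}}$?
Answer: $32298 + \frac{\sqrt{144212942917}}{8254} \approx 32344.0$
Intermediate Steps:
$F = \frac{\sqrt{144212942917}}{8254}$ ($F = \sqrt{2116 - - \frac{12843}{16508}} = \sqrt{2116 + \frac{12843}{16508}} = \sqrt{\frac{34943771}{16508}} = \frac{\sqrt{144212942917}}{8254} \approx 46.008$)
$\left(F + 21383\right) + \left(10 \left(-20\right) 3 + 11515\right) = \left(\frac{\sqrt{144212942917}}{8254} + 21383\right) + \left(10 \left(-20\right) 3 + 11515\right) = \left(21383 + \frac{\sqrt{144212942917}}{8254}\right) + \left(\left(-200\right) 3 + 11515\right) = \left(21383 + \frac{\sqrt{144212942917}}{8254}\right) + \left(-600 + 11515\right) = \left(21383 + \frac{\sqrt{144212942917}}{8254}\right) + 10915 = 32298 + \frac{\sqrt{144212942917}}{8254}$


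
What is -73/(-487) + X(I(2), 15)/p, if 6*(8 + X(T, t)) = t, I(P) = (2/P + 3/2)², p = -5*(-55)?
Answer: 3163/24350 ≈ 0.12990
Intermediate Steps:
p = 275
I(P) = (3/2 + 2/P)² (I(P) = (2/P + 3*(½))² = (2/P + 3/2)² = (3/2 + 2/P)²)
X(T, t) = -8 + t/6
-73/(-487) + X(I(2), 15)/p = -73/(-487) + (-8 + (⅙)*15)/275 = -73*(-1/487) + (-8 + 5/2)*(1/275) = 73/487 - 11/2*1/275 = 73/487 - 1/50 = 3163/24350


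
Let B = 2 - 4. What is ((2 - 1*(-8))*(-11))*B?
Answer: 220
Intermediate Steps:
B = -2
((2 - 1*(-8))*(-11))*B = ((2 - 1*(-8))*(-11))*(-2) = ((2 + 8)*(-11))*(-2) = (10*(-11))*(-2) = -110*(-2) = 220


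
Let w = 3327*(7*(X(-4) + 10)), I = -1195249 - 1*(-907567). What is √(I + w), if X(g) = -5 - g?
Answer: I*√78081 ≈ 279.43*I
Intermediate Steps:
I = -287682 (I = -1195249 + 907567 = -287682)
w = 209601 (w = 3327*(7*((-5 - 1*(-4)) + 10)) = 3327*(7*((-5 + 4) + 10)) = 3327*(7*(-1 + 10)) = 3327*(7*9) = 3327*63 = 209601)
√(I + w) = √(-287682 + 209601) = √(-78081) = I*√78081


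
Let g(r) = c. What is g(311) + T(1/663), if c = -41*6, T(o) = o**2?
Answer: -108133973/439569 ≈ -246.00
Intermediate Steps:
c = -246
g(r) = -246
g(311) + T(1/663) = -246 + (1/663)**2 = -246 + 1/439569 = -108133973/439569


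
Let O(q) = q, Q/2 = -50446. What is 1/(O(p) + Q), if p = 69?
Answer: -1/100823 ≈ -9.9184e-6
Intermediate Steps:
Q = -100892 (Q = 2*(-50446) = -100892)
1/(O(p) + Q) = 1/(69 - 100892) = 1/(-100823) = -1/100823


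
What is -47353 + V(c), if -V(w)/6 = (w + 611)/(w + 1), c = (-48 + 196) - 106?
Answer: -2040097/43 ≈ -47444.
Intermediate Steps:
c = 42 (c = 148 - 106 = 42)
V(w) = -6*(611 + w)/(1 + w) (V(w) = -6*(w + 611)/(w + 1) = -6*(611 + w)/(1 + w))
-47353 + V(c) = -47353 + 6*(-611 - 1*42)/(1 + 42) = -47353 + 6*(-611 - 42)/43 = -47353 + 6*(1/43)*(-653) = -47353 - 3918/43 = -2040097/43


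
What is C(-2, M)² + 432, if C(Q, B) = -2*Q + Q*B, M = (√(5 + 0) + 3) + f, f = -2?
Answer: 456 - 8*√5 ≈ 438.11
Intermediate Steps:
M = 1 + √5 (M = (√(5 + 0) + 3) - 2 = (√5 + 3) - 2 = (3 + √5) - 2 = 1 + √5 ≈ 3.2361)
C(Q, B) = -2*Q + B*Q
C(-2, M)² + 432 = (-2*(-2 + (1 + √5)))² + 432 = (-2*(-1 + √5))² + 432 = (2 - 2*√5)² + 432 = 432 + (2 - 2*√5)²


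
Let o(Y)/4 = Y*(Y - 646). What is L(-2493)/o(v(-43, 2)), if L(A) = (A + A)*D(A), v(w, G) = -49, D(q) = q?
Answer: 6215049/68110 ≈ 91.250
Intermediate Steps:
o(Y) = 4*Y*(-646 + Y) (o(Y) = 4*(Y*(Y - 646)) = 4*(Y*(-646 + Y)) = 4*Y*(-646 + Y))
L(A) = 2*A² (L(A) = (A + A)*A = (2*A)*A = 2*A²)
L(-2493)/o(v(-43, 2)) = (2*(-2493)²)/((4*(-49)*(-646 - 49))) = (2*6215049)/((4*(-49)*(-695))) = 12430098/136220 = 12430098*(1/136220) = 6215049/68110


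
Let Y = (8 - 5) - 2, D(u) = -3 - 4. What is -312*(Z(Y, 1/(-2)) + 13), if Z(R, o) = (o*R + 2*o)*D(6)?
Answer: -7332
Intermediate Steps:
D(u) = -7
Y = 1 (Y = 3 - 2 = 1)
Z(R, o) = -14*o - 7*R*o (Z(R, o) = (o*R + 2*o)*(-7) = (R*o + 2*o)*(-7) = (2*o + R*o)*(-7) = -14*o - 7*R*o)
-312*(Z(Y, 1/(-2)) + 13) = -312*(-7*(2 + 1)/(-2) + 13) = -312*(-7*(-½)*3 + 13) = -312*(21/2 + 13) = -312*47/2 = -7332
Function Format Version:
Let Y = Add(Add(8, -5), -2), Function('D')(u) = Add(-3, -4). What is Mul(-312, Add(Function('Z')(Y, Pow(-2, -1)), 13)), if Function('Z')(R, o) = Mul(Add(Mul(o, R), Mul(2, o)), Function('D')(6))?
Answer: -7332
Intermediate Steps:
Function('D')(u) = -7
Y = 1 (Y = Add(3, -2) = 1)
Function('Z')(R, o) = Add(Mul(-14, o), Mul(-7, R, o)) (Function('Z')(R, o) = Mul(Add(Mul(o, R), Mul(2, o)), -7) = Mul(Add(Mul(R, o), Mul(2, o)), -7) = Mul(Add(Mul(2, o), Mul(R, o)), -7) = Add(Mul(-14, o), Mul(-7, R, o)))
Mul(-312, Add(Function('Z')(Y, Pow(-2, -1)), 13)) = Mul(-312, Add(Mul(-7, Pow(-2, -1), Add(2, 1)), 13)) = Mul(-312, Add(Mul(-7, Rational(-1, 2), 3), 13)) = Mul(-312, Add(Rational(21, 2), 13)) = Mul(-312, Rational(47, 2)) = -7332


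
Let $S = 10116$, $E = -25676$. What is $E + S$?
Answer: $-15560$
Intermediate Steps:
$E + S = -25676 + 10116 = -15560$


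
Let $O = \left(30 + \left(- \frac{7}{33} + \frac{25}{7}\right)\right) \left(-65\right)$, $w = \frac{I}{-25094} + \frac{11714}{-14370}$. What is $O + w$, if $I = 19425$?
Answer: $- \frac{10041872672597}{4627710010} \approx -2169.9$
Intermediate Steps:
$w = - \frac{286544183}{180300390}$ ($w = \frac{19425}{-25094} + \frac{11714}{-14370} = 19425 \left(- \frac{1}{25094}\right) + 11714 \left(- \frac{1}{14370}\right) = - \frac{19425}{25094} - \frac{5857}{7185} = - \frac{286544183}{180300390} \approx -1.5893$)
$O = - \frac{500890}{231}$ ($O = \left(30 + \left(\left(-7\right) \frac{1}{33} + 25 \cdot \frac{1}{7}\right)\right) \left(-65\right) = \left(30 + \left(- \frac{7}{33} + \frac{25}{7}\right)\right) \left(-65\right) = \left(30 + \frac{776}{231}\right) \left(-65\right) = \frac{7706}{231} \left(-65\right) = - \frac{500890}{231} \approx -2168.4$)
$O + w = - \frac{500890}{231} - \frac{286544183}{180300390} = - \frac{10041872672597}{4627710010}$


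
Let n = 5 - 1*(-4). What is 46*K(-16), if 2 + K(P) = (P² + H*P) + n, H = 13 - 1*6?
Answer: 6946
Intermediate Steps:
n = 9 (n = 5 + 4 = 9)
H = 7 (H = 13 - 6 = 7)
K(P) = 7 + P² + 7*P (K(P) = -2 + ((P² + 7*P) + 9) = -2 + (9 + P² + 7*P) = 7 + P² + 7*P)
46*K(-16) = 46*(7 + (-16)² + 7*(-16)) = 46*(7 + 256 - 112) = 46*151 = 6946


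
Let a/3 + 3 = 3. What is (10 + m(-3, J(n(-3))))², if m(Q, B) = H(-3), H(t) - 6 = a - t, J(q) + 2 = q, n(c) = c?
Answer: 361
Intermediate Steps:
a = 0 (a = -9 + 3*3 = -9 + 9 = 0)
J(q) = -2 + q
H(t) = 6 - t (H(t) = 6 + (0 - t) = 6 - t)
m(Q, B) = 9 (m(Q, B) = 6 - 1*(-3) = 6 + 3 = 9)
(10 + m(-3, J(n(-3))))² = (10 + 9)² = 19² = 361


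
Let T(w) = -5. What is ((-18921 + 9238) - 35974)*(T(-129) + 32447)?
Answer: -1481204394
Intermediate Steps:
((-18921 + 9238) - 35974)*(T(-129) + 32447) = ((-18921 + 9238) - 35974)*(-5 + 32447) = (-9683 - 35974)*32442 = -45657*32442 = -1481204394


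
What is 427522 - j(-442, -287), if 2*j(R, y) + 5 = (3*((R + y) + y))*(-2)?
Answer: 848953/2 ≈ 4.2448e+5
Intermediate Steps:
j(R, y) = -5/2 - 6*y - 3*R (j(R, y) = -5/2 + ((3*((R + y) + y))*(-2))/2 = -5/2 + ((3*(R + 2*y))*(-2))/2 = -5/2 + ((3*R + 6*y)*(-2))/2 = -5/2 + (-12*y - 6*R)/2 = -5/2 + (-6*y - 3*R) = -5/2 - 6*y - 3*R)
427522 - j(-442, -287) = 427522 - (-5/2 - 6*(-287) - 3*(-442)) = 427522 - (-5/2 + 1722 + 1326) = 427522 - 1*6091/2 = 427522 - 6091/2 = 848953/2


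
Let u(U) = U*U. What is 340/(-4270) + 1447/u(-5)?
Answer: 617019/10675 ≈ 57.800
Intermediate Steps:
u(U) = U²
340/(-4270) + 1447/u(-5) = 340/(-4270) + 1447/((-5)²) = 340*(-1/4270) + 1447/25 = -34/427 + 1447*(1/25) = -34/427 + 1447/25 = 617019/10675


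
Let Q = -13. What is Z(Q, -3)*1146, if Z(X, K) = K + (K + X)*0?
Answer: -3438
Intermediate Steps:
Z(X, K) = K (Z(X, K) = K + 0 = K)
Z(Q, -3)*1146 = -3*1146 = -3438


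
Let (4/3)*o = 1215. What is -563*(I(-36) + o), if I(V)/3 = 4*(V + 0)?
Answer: -1079271/4 ≈ -2.6982e+5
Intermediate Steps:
o = 3645/4 (o = (¾)*1215 = 3645/4 ≈ 911.25)
I(V) = 12*V (I(V) = 3*(4*(V + 0)) = 3*(4*V) = 12*V)
-563*(I(-36) + o) = -563*(12*(-36) + 3645/4) = -563*(-432 + 3645/4) = -563*1917/4 = -1079271/4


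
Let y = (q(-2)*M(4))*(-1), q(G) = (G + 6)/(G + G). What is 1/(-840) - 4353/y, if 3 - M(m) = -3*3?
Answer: -304711/840 ≈ -362.75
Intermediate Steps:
q(G) = (6 + G)/(2*G) (q(G) = (6 + G)/((2*G)) = (6 + G)*(1/(2*G)) = (6 + G)/(2*G))
M(m) = 12 (M(m) = 3 - (-3)*3 = 3 - 1*(-9) = 3 + 9 = 12)
y = 12 (y = (((½)*(6 - 2)/(-2))*12)*(-1) = (((½)*(-½)*4)*12)*(-1) = -1*12*(-1) = -12*(-1) = 12)
1/(-840) - 4353/y = 1/(-840) - 4353/12 = -1/840 - 4353/12 = -1/840 - 1*1451/4 = -1/840 - 1451/4 = -304711/840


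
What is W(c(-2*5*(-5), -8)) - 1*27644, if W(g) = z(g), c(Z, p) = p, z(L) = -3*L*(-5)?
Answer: -27764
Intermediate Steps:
z(L) = 15*L
W(g) = 15*g
W(c(-2*5*(-5), -8)) - 1*27644 = 15*(-8) - 1*27644 = -120 - 27644 = -27764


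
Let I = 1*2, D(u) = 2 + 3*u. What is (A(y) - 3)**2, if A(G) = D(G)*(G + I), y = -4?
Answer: 289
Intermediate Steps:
I = 2
A(G) = (2 + G)*(2 + 3*G) (A(G) = (2 + 3*G)*(G + 2) = (2 + 3*G)*(2 + G) = (2 + G)*(2 + 3*G))
(A(y) - 3)**2 = ((2 - 4)*(2 + 3*(-4)) - 3)**2 = (-2*(2 - 12) - 3)**2 = (-2*(-10) - 3)**2 = (20 - 3)**2 = 17**2 = 289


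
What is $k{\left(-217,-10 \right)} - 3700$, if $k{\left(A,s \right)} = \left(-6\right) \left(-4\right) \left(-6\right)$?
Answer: $-3844$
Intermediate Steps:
$k{\left(A,s \right)} = -144$ ($k{\left(A,s \right)} = 24 \left(-6\right) = -144$)
$k{\left(-217,-10 \right)} - 3700 = -144 - 3700 = -3844$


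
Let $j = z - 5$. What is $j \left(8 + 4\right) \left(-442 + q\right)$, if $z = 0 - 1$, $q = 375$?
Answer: $4824$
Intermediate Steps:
$z = -1$ ($z = 0 - 1 = -1$)
$j = -6$ ($j = -1 - 5 = -6$)
$j \left(8 + 4\right) \left(-442 + q\right) = - 6 \left(8 + 4\right) \left(-442 + 375\right) = \left(-6\right) 12 \left(-67\right) = \left(-72\right) \left(-67\right) = 4824$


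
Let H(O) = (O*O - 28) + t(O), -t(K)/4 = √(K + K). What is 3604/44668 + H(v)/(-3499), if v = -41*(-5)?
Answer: -465827900/39073333 + 4*√410/3499 ≈ -11.899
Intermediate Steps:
t(K) = -4*√2*√K (t(K) = -4*√(K + K) = -4*√2*√K)
v = 205
H(O) = -28 + O² - 4*√2*√O (H(O) = (O*O - 28) - 4*√2*√O = (O² - 28) - 4*√2*√O = (-28 + O²) - 4*√2*√O = -28 + O² - 4*√2*√O)
3604/44668 + H(v)/(-3499) = 3604/44668 + (-28 + 205² - 4*√2*√205)/(-3499) = 3604*(1/44668) + (-28 + 42025 - 4*√410)*(-1/3499) = 901/11167 + (41997 - 4*√410)*(-1/3499) = 901/11167 + (-41997/3499 + 4*√410/3499) = -465827900/39073333 + 4*√410/3499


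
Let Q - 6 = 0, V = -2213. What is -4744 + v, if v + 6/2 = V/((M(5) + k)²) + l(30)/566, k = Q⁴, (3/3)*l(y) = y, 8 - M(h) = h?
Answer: -2266831506065/477534483 ≈ -4746.9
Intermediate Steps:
M(h) = 8 - h
Q = 6 (Q = 6 + 0 = 6)
l(y) = y
k = 1296 (k = 6⁴ = 1296)
v = -1407918713/477534483 (v = -3 + (-2213/((8 - 1*5) + 1296)² + 30/566) = -3 + (-2213/((8 - 5) + 1296)² + 30*(1/566)) = -3 + (-2213/(3 + 1296)² + 15/283) = -3 + (-2213/(1299²) + 15/283) = -3 + (-2213/1687401 + 15/283) = -3 + 24684736/477534483 = -1407918713/477534483 ≈ -2.9483)
-4744 + v = -4744 - 1407918713/477534483 = -2266831506065/477534483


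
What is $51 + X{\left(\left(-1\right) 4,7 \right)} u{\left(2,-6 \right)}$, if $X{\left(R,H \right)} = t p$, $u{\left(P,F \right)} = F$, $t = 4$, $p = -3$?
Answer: $123$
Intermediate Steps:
$X{\left(R,H \right)} = -12$ ($X{\left(R,H \right)} = 4 \left(-3\right) = -12$)
$51 + X{\left(\left(-1\right) 4,7 \right)} u{\left(2,-6 \right)} = 51 - -72 = 51 + 72 = 123$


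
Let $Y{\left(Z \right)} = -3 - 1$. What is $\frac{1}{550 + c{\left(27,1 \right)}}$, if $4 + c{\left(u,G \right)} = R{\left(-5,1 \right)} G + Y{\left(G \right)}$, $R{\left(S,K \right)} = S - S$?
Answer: $\frac{1}{542} \approx 0.001845$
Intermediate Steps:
$R{\left(S,K \right)} = 0$
$Y{\left(Z \right)} = -4$ ($Y{\left(Z \right)} = -3 - 1 = -4$)
$c{\left(u,G \right)} = -8$ ($c{\left(u,G \right)} = -4 - \left(4 + 0 G\right) = -4 + \left(0 - 4\right) = -4 - 4 = -8$)
$\frac{1}{550 + c{\left(27,1 \right)}} = \frac{1}{550 - 8} = \frac{1}{542}$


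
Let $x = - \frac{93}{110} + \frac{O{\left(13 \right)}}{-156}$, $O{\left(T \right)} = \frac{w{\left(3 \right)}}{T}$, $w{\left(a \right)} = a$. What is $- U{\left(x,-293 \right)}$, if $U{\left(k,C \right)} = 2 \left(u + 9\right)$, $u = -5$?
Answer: $-8$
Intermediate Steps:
$O{\left(T \right)} = \frac{3}{T}$
$x = - \frac{31489}{37180}$ ($x = - \frac{93}{110} + \frac{3 \cdot \frac{1}{13}}{-156} = \left(-93\right) \frac{1}{110} + 3 \cdot \frac{1}{13} \left(- \frac{1}{156}\right) = - \frac{93}{110} + \frac{3}{13} \left(- \frac{1}{156}\right) = - \frac{93}{110} - \frac{1}{676} = - \frac{31489}{37180} \approx -0.84693$)
$U{\left(k,C \right)} = 8$ ($U{\left(k,C \right)} = 2 \left(-5 + 9\right) = 2 \cdot 4 = 8$)
$- U{\left(x,-293 \right)} = \left(-1\right) 8 = -8$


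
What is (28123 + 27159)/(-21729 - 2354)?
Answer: -55282/24083 ≈ -2.2955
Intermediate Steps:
(28123 + 27159)/(-21729 - 2354) = 55282/(-24083) = 55282*(-1/24083) = -55282/24083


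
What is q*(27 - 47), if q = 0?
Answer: 0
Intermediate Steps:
q*(27 - 47) = 0*(27 - 47) = 0*(-20) = 0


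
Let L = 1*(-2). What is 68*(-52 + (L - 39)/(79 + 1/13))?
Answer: -917813/257 ≈ -3571.3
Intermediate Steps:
L = -2
68*(-52 + (L - 39)/(79 + 1/13)) = 68*(-52 + (-2 - 39)/(79 + 1/13)) = 68*(-52 - 41/(79 + 1/13)) = 68*(-52 - 41/1028/13) = 68*(-52 - 41*13/1028) = 68*(-52 - 533/1028) = 68*(-53989/1028) = -917813/257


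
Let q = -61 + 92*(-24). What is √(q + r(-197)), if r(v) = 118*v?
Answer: 27*I*√35 ≈ 159.73*I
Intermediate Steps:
q = -2269 (q = -61 - 2208 = -2269)
√(q + r(-197)) = √(-2269 + 118*(-197)) = √(-2269 - 23246) = √(-25515) = 27*I*√35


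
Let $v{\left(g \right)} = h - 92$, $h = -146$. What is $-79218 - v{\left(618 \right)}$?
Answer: $-78980$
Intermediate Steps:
$v{\left(g \right)} = -238$ ($v{\left(g \right)} = -146 - 92 = -238$)
$-79218 - v{\left(618 \right)} = -79218 - -238 = -79218 + 238 = -78980$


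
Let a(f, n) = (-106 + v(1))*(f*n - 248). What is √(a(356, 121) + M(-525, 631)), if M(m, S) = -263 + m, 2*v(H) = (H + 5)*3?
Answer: 4*I*√259694 ≈ 2038.4*I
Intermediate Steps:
v(H) = 15/2 + 3*H/2 (v(H) = ((H + 5)*3)/2 = ((5 + H)*3)/2 = (15 + 3*H)/2 = 15/2 + 3*H/2)
a(f, n) = 24056 - 97*f*n (a(f, n) = (-106 + (15/2 + (3/2)*1))*(f*n - 248) = (-106 + (15/2 + 3/2))*(-248 + f*n) = (-106 + 9)*(-248 + f*n) = -97*(-248 + f*n) = 24056 - 97*f*n)
√(a(356, 121) + M(-525, 631)) = √((24056 - 97*356*121) + (-263 - 525)) = √((24056 - 4178372) - 788) = √(-4154316 - 788) = √(-4155104) = 4*I*√259694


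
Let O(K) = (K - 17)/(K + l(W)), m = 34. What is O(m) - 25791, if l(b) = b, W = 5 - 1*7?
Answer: -825295/32 ≈ -25790.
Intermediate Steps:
W = -2 (W = 5 - 7 = -2)
O(K) = (-17 + K)/(-2 + K) (O(K) = (K - 17)/(K - 2) = (-17 + K)/(-2 + K))
O(m) - 25791 = (-17 + 34)/(-2 + 34) - 25791 = 17/32 - 25791 = -825295/32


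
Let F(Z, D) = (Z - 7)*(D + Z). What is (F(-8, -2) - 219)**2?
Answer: 4761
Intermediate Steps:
F(Z, D) = (-7 + Z)*(D + Z)
(F(-8, -2) - 219)**2 = (((-8)**2 - 7*(-2) - 7*(-8) - 2*(-8)) - 219)**2 = ((64 + 14 + 56 + 16) - 219)**2 = (150 - 219)**2 = (-69)**2 = 4761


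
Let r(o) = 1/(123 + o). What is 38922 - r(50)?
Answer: 6733505/173 ≈ 38922.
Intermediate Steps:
38922 - r(50) = 38922 - 1/(123 + 50) = 38922 - 1/173 = 6733505/173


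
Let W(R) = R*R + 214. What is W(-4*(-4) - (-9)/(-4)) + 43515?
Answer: 702689/16 ≈ 43918.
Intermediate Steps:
W(R) = 214 + R**2 (W(R) = R**2 + 214 = 214 + R**2)
W(-4*(-4) - (-9)/(-4)) + 43515 = (214 + (-4*(-4) - (-9)/(-4))**2) + 43515 = (214 + (16 - (-9)*(-1)/4)**2) + 43515 = (214 + (16 - 3*3/4)**2) + 43515 = (214 + (16 - 9/4)**2) + 43515 = (214 + (55/4)**2) + 43515 = (214 + 3025/16) + 43515 = 6449/16 + 43515 = 702689/16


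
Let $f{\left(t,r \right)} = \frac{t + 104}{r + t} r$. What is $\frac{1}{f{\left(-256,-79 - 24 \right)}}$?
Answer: $- \frac{359}{15656} \approx -0.022931$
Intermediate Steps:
$f{\left(t,r \right)} = \frac{r \left(104 + t\right)}{r + t}$ ($f{\left(t,r \right)} = \frac{104 + t}{r + t} r = \frac{r \left(104 + t\right)}{r + t}$)
$\frac{1}{f{\left(-256,-79 - 24 \right)}} = \frac{1}{\left(-79 - 24\right) \frac{1}{\left(-79 - 24\right) - 256} \left(104 - 256\right)} = \frac{1}{\left(-103\right) \frac{1}{-103 - 256} \left(-152\right)} = \frac{1}{\left(-103\right) \frac{1}{-359} \left(-152\right)} = \frac{1}{\left(-103\right) \left(- \frac{1}{359}\right) \left(-152\right)} = \frac{1}{- \frac{15656}{359}} = - \frac{359}{15656}$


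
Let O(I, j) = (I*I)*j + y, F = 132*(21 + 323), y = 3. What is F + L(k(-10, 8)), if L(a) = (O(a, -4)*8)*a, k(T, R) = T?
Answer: 77168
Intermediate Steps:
F = 45408 (F = 132*344 = 45408)
O(I, j) = 3 + j*I² (O(I, j) = (I*I)*j + 3 = I²*j + 3 = j*I² + 3 = 3 + j*I²)
L(a) = a*(24 - 32*a²) (L(a) = ((3 - 4*a²)*8)*a = (24 - 32*a²)*a = a*(24 - 32*a²))
F + L(k(-10, 8)) = 45408 + (-32*(-10)³ + 24*(-10)) = 45408 + (-32*(-1000) - 240) = 45408 + (32000 - 240) = 45408 + 31760 = 77168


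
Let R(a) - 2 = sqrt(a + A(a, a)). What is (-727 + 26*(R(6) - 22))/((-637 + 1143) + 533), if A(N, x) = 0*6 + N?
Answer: -1247/1039 + 52*sqrt(3)/1039 ≈ -1.1135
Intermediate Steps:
A(N, x) = N (A(N, x) = 0 + N = N)
R(a) = 2 + sqrt(2)*sqrt(a) (R(a) = 2 + sqrt(a + a) = 2 + sqrt(2*a) = 2 + sqrt(2)*sqrt(a))
(-727 + 26*(R(6) - 22))/((-637 + 1143) + 533) = (-727 + 26*((2 + sqrt(2)*sqrt(6)) - 22))/((-637 + 1143) + 533) = (-727 + 26*((2 + 2*sqrt(3)) - 22))/(506 + 533) = (-727 + 26*(-20 + 2*sqrt(3)))/1039 = (-727 + (-520 + 52*sqrt(3)))*(1/1039) = (-1247 + 52*sqrt(3))*(1/1039) = -1247/1039 + 52*sqrt(3)/1039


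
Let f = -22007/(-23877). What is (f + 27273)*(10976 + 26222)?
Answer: 3460580040392/3411 ≈ 1.0145e+9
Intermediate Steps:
f = 22007/23877 (f = -22007*(-1/23877) = 22007/23877 ≈ 0.92168)
(f + 27273)*(10976 + 26222) = (22007/23877 + 27273)*(10976 + 26222) = (651219428/23877)*37198 = 3460580040392/3411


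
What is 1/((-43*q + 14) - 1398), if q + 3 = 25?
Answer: -1/2330 ≈ -0.00042918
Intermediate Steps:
q = 22 (q = -3 + 25 = 22)
1/((-43*q + 14) - 1398) = 1/((-43*22 + 14) - 1398) = 1/((-946 + 14) - 1398) = 1/(-932 - 1398) = 1/(-2330) = -1/2330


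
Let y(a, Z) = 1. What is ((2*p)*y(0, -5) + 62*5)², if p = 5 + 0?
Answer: 102400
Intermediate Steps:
p = 5
((2*p)*y(0, -5) + 62*5)² = ((2*5)*1 + 62*5)² = (10*1 + 310)² = (10 + 310)² = 320² = 102400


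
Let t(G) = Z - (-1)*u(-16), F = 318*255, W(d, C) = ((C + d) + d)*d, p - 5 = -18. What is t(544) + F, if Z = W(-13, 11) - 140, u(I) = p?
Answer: 81132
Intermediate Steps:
p = -13 (p = 5 - 18 = -13)
u(I) = -13
W(d, C) = d*(C + 2*d) (W(d, C) = (C + 2*d)*d = d*(C + 2*d))
Z = 55 (Z = -13*(11 + 2*(-13)) - 140 = -13*(11 - 26) - 140 = -13*(-15) - 140 = 195 - 140 = 55)
F = 81090
t(G) = 42 (t(G) = 55 - (-1)*(-13) = 55 - 1*13 = 55 - 13 = 42)
t(544) + F = 42 + 81090 = 81132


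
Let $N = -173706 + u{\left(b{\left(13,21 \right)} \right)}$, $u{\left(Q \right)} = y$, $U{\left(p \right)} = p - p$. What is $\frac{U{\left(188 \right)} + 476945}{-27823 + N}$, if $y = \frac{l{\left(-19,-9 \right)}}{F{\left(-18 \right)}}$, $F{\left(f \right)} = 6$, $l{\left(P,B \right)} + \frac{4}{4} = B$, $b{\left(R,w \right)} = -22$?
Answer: $- \frac{1430835}{604592} \approx -2.3666$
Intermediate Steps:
$U{\left(p \right)} = 0$
$l{\left(P,B \right)} = -1 + B$
$y = - \frac{5}{3}$ ($y = \frac{-1 - 9}{6} = \left(-10\right) \frac{1}{6} = - \frac{5}{3} \approx -1.6667$)
$u{\left(Q \right)} = - \frac{5}{3}$
$N = - \frac{521123}{3}$ ($N = -173706 - \frac{5}{3} = - \frac{521123}{3} \approx -1.7371 \cdot 10^{5}$)
$\frac{U{\left(188 \right)} + 476945}{-27823 + N} = \frac{0 + 476945}{-27823 - \frac{521123}{3}} = \frac{476945}{- \frac{604592}{3}} = 476945 \left(- \frac{3}{604592}\right) = - \frac{1430835}{604592}$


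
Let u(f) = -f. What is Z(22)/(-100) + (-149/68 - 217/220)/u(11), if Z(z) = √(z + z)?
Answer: 2971/10285 - √11/50 ≈ 0.22253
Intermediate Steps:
Z(z) = √2*√z (Z(z) = √(2*z) = √2*√z)
Z(22)/(-100) + (-149/68 - 217/220)/u(11) = (√2*√22)/(-100) + (-149/68 - 217/220)/((-1*11)) = (2*√11)*(-1/100) + (-149*1/68 - 217*1/220)/(-11) = -√11/50 + (-149/68 - 217/220)*(-1/11) = -√11/50 - 2971/935*(-1/11) = -√11/50 + 2971/10285 = 2971/10285 - √11/50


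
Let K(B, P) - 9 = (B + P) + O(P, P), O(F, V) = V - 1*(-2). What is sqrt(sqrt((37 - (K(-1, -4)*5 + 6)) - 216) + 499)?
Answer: sqrt(499 + I*sqrt(195)) ≈ 22.34 + 0.3125*I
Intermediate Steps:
O(F, V) = 2 + V (O(F, V) = V + 2 = 2 + V)
K(B, P) = 11 + B + 2*P (K(B, P) = 9 + ((B + P) + (2 + P)) = 9 + (2 + B + 2*P) = 11 + B + 2*P)
sqrt(sqrt((37 - (K(-1, -4)*5 + 6)) - 216) + 499) = sqrt(sqrt((37 - ((11 - 1 + 2*(-4))*5 + 6)) - 216) + 499) = sqrt(sqrt((37 - ((11 - 1 - 8)*5 + 6)) - 216) + 499) = sqrt(sqrt((37 - (2*5 + 6)) - 216) + 499) = sqrt(sqrt((37 - (10 + 6)) - 216) + 499) = sqrt(sqrt((37 - 1*16) - 216) + 499) = sqrt(sqrt((37 - 16) - 216) + 499) = sqrt(sqrt(21 - 216) + 499) = sqrt(sqrt(-195) + 499) = sqrt(I*sqrt(195) + 499) = sqrt(499 + I*sqrt(195))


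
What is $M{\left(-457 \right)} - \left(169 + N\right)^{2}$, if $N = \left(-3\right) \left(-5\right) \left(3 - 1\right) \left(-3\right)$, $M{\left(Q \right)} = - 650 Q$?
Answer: $290809$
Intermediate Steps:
$N = -90$ ($N = 15 \left(3 - 1\right) \left(-3\right) = 15 \cdot 2 \left(-3\right) = 15 \left(-6\right) = -90$)
$M{\left(-457 \right)} - \left(169 + N\right)^{2} = \left(-650\right) \left(-457\right) - \left(169 - 90\right)^{2} = 297050 - 79^{2} = 297050 - 6241 = 290809$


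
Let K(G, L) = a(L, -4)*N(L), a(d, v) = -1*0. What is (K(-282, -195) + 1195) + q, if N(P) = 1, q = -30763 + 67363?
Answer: 37795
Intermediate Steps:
a(d, v) = 0
q = 36600
K(G, L) = 0 (K(G, L) = 0*1 = 0)
(K(-282, -195) + 1195) + q = (0 + 1195) + 36600 = 1195 + 36600 = 37795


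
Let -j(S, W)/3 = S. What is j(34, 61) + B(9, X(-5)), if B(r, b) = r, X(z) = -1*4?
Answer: -93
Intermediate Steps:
j(S, W) = -3*S
X(z) = -4
j(34, 61) + B(9, X(-5)) = -3*34 + 9 = -102 + 9 = -93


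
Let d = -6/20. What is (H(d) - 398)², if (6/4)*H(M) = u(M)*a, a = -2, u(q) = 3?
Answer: 161604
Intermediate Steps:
d = -3/10 (d = -6*1/20 = -3/10 ≈ -0.30000)
H(M) = -4 (H(M) = 2*(3*(-2))/3 = (⅔)*(-6) = -4)
(H(d) - 398)² = (-4 - 398)² = (-402)² = 161604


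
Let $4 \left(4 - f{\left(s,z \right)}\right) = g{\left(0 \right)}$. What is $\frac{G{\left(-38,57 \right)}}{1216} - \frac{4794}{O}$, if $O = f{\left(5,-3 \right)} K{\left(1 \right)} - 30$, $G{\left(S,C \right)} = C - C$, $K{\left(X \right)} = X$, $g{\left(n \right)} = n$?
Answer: $\frac{2397}{13} \approx 184.38$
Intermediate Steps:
$f{\left(s,z \right)} = 4$ ($f{\left(s,z \right)} = 4 - 0 = 4 + 0 = 4$)
$G{\left(S,C \right)} = 0$
$O = -26$ ($O = 4 \cdot 1 - 30 = 4 - 30 = -26$)
$\frac{G{\left(-38,57 \right)}}{1216} - \frac{4794}{O} = \frac{0}{1216} - \frac{4794}{-26} = 0 \cdot \frac{1}{1216} - - \frac{2397}{13} = 0 + \frac{2397}{13} = \frac{2397}{13}$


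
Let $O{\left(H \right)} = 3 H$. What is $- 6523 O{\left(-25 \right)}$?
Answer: $489225$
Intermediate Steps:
$- 6523 O{\left(-25 \right)} = - 6523 \cdot 3 \left(-25\right) = \left(-6523\right) \left(-75\right) = 489225$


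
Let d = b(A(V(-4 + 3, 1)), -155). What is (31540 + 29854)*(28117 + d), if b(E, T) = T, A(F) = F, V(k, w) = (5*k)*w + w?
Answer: 1716699028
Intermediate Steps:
V(k, w) = w + 5*k*w (V(k, w) = 5*k*w + w = w + 5*k*w)
d = -155
(31540 + 29854)*(28117 + d) = (31540 + 29854)*(28117 - 155) = 61394*27962 = 1716699028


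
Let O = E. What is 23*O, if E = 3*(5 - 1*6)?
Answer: -69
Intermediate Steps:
E = -3 (E = 3*(5 - 6) = 3*(-1) = -3)
O = -3
23*O = 23*(-3) = -69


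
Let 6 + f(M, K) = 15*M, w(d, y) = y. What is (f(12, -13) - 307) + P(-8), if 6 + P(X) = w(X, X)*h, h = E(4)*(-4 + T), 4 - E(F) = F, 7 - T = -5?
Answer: -139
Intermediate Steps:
T = 12 (T = 7 - 1*(-5) = 7 + 5 = 12)
E(F) = 4 - F
f(M, K) = -6 + 15*M
h = 0 (h = (4 - 1*4)*(-4 + 12) = (4 - 4)*8 = 0*8 = 0)
P(X) = -6 (P(X) = -6 + X*0 = -6 + 0 = -6)
(f(12, -13) - 307) + P(-8) = ((-6 + 15*12) - 307) - 6 = ((-6 + 180) - 307) - 6 = (174 - 307) - 6 = -133 - 6 = -139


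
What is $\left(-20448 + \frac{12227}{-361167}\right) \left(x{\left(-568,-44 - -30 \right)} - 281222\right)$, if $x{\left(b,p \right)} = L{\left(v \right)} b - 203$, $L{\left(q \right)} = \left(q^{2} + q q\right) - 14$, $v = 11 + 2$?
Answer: $\frac{3437472110849651}{361167} \approx 9.5177 \cdot 10^{9}$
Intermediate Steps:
$v = 13$
$L{\left(q \right)} = -14 + 2 q^{2}$ ($L{\left(q \right)} = \left(q^{2} + q^{2}\right) - 14 = 2 q^{2} - 14 = -14 + 2 q^{2}$)
$x{\left(b,p \right)} = -203 + 324 b$ ($x{\left(b,p \right)} = \left(-14 + 2 \cdot 13^{2}\right) b - 203 = \left(-14 + 2 \cdot 169\right) b - 203 = \left(-14 + 338\right) b - 203 = 324 b - 203 = -203 + 324 b$)
$\left(-20448 + \frac{12227}{-361167}\right) \left(x{\left(-568,-44 - -30 \right)} - 281222\right) = \left(-20448 + \frac{12227}{-361167}\right) \left(\left(-203 + 324 \left(-568\right)\right) - 281222\right) = \left(-20448 + 12227 \left(- \frac{1}{361167}\right)\right) \left(\left(-203 - 184032\right) - 281222\right) = \left(-20448 - \frac{12227}{361167}\right) \left(-184235 - 281222\right) = \left(- \frac{7385155043}{361167}\right) \left(-465457\right) = \frac{3437472110849651}{361167}$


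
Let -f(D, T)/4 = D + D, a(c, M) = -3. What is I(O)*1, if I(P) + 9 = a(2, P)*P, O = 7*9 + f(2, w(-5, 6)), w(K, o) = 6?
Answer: -150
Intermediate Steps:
f(D, T) = -8*D (f(D, T) = -4*(D + D) = -8*D)
O = 47 (O = 7*9 - 8*2 = 63 - 16 = 47)
I(P) = -9 - 3*P
I(O)*1 = (-9 - 3*47)*1 = (-9 - 141)*1 = -150*1 = -150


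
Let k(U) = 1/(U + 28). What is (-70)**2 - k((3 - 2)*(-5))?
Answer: 112699/23 ≈ 4900.0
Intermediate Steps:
k(U) = 1/(28 + U)
(-70)**2 - k((3 - 2)*(-5)) = (-70)**2 - 1/(28 + (3 - 2)*(-5)) = 4900 - 1/(28 + 1*(-5)) = 4900 - 1/(28 - 5) = 4900 - 1/23 = 112699/23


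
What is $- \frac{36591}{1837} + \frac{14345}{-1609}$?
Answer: $- \frac{85226684}{2955733} \approx -28.834$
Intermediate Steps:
$- \frac{36591}{1837} + \frac{14345}{-1609} = \left(-36591\right) \frac{1}{1837} + 14345 \left(- \frac{1}{1609}\right) = - \frac{36591}{1837} - \frac{14345}{1609} = - \frac{85226684}{2955733}$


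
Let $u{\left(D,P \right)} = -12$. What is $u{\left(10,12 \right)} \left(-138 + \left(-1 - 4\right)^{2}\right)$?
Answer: $1356$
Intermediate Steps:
$u{\left(10,12 \right)} \left(-138 + \left(-1 - 4\right)^{2}\right) = - 12 \left(-138 + \left(-1 - 4\right)^{2}\right) = - 12 \left(-138 + \left(-5\right)^{2}\right) = - 12 \left(-138 + 25\right) = \left(-12\right) \left(-113\right) = 1356$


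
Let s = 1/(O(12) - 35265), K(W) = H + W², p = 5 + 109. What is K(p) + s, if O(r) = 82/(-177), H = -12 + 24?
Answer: 81195766719/6241987 ≈ 13008.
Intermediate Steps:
H = 12
O(r) = -82/177 (O(r) = 82*(-1/177) = -82/177)
p = 114
K(W) = 12 + W²
s = -177/6241987 (s = 1/(-82/177 - 35265) = 1/(-6241987/177) = -177/6241987 ≈ -2.8356e-5)
K(p) + s = (12 + 114²) - 177/6241987 = (12 + 12996) - 177/6241987 = 13008 - 177/6241987 = 81195766719/6241987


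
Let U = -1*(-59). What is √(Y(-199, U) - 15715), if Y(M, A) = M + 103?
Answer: I*√15811 ≈ 125.74*I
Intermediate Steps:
U = 59
Y(M, A) = 103 + M
√(Y(-199, U) - 15715) = √((103 - 199) - 15715) = √(-96 - 15715) = √(-15811) = I*√15811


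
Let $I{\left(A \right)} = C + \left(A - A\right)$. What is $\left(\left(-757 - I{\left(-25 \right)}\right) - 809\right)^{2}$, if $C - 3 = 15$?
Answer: $2509056$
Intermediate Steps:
$C = 18$ ($C = 3 + 15 = 18$)
$I{\left(A \right)} = 18$ ($I{\left(A \right)} = 18 + \left(A - A\right) = 18 + 0 = 18$)
$\left(\left(-757 - I{\left(-25 \right)}\right) - 809\right)^{2} = \left(\left(-757 - 18\right) - 809\right)^{2} = \left(-775 - 809\right)^{2} = \left(-1584\right)^{2} = 2509056$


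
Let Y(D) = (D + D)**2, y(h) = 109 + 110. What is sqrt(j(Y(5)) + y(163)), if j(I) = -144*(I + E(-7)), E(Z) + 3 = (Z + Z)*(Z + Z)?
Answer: I*sqrt(41973) ≈ 204.87*I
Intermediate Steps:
y(h) = 219
Y(D) = 4*D**2 (Y(D) = (2*D)**2 = 4*D**2)
E(Z) = -3 + 4*Z**2 (E(Z) = -3 + (Z + Z)*(Z + Z) = -3 + (2*Z)*(2*Z) = -3 + 4*Z**2)
j(I) = -27792 - 144*I (j(I) = -144*(I + (-3 + 4*(-7)**2)) = -144*(I + (-3 + 4*49)) = -144*(I + (-3 + 196)) = -144*(I + 193) = -144*(193 + I) = -27792 - 144*I)
sqrt(j(Y(5)) + y(163)) = sqrt((-27792 - 576*5**2) + 219) = sqrt((-27792 - 576*25) + 219) = sqrt((-27792 - 144*100) + 219) = sqrt((-27792 - 14400) + 219) = sqrt(-42192 + 219) = sqrt(-41973) = I*sqrt(41973)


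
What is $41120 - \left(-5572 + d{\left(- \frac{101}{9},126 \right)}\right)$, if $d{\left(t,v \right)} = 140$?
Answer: $46552$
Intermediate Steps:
$41120 - \left(-5572 + d{\left(- \frac{101}{9},126 \right)}\right) = 41120 + \left(5572 - 140\right) = 41120 + 5432 = 46552$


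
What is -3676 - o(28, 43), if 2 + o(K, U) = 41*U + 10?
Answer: -5447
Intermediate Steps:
o(K, U) = 8 + 41*U (o(K, U) = -2 + (41*U + 10) = -2 + (10 + 41*U) = 8 + 41*U)
-3676 - o(28, 43) = -3676 - (8 + 41*43) = -3676 - (8 + 1763) = -3676 - 1*1771 = -3676 - 1771 = -5447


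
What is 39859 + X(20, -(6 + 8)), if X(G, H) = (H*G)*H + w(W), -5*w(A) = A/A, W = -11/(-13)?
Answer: 218894/5 ≈ 43779.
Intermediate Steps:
W = 11/13 (W = -11*(-1/13) = 11/13 ≈ 0.84615)
w(A) = -⅕ (w(A) = -A/(5*A) = -⅕*1 = -⅕)
X(G, H) = -⅕ + G*H² (X(G, H) = (H*G)*H - ⅕ = (G*H)*H - ⅕ = G*H² - ⅕ = -⅕ + G*H²)
39859 + X(20, -(6 + 8)) = 39859 + (-⅕ + 20*(-(6 + 8))²) = 39859 + (-⅕ + 20*(-1*14)²) = 39859 + (-⅕ + 20*(-14)²) = 39859 + (-⅕ + 20*196) = 39859 + (-⅕ + 3920) = 39859 + 19599/5 = 218894/5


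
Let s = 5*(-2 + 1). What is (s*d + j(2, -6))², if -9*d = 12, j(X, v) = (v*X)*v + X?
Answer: 58564/9 ≈ 6507.1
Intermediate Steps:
j(X, v) = X + X*v² (j(X, v) = (X*v)*v + X = X*v² + X = X + X*v²)
d = -4/3 (d = -⅑*12 = -4/3 ≈ -1.3333)
s = -5 (s = 5*(-1) = -5)
(s*d + j(2, -6))² = (-5*(-4/3) + 2*(1 + (-6)²))² = (20/3 + 2*(1 + 36))² = (20/3 + 2*37)² = (20/3 + 74)² = (242/3)² = 58564/9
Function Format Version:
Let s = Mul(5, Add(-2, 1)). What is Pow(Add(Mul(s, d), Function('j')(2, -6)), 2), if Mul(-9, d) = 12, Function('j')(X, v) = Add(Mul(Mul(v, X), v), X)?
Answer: Rational(58564, 9) ≈ 6507.1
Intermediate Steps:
Function('j')(X, v) = Add(X, Mul(X, Pow(v, 2))) (Function('j')(X, v) = Add(Mul(Mul(X, v), v), X) = Add(Mul(X, Pow(v, 2)), X) = Add(X, Mul(X, Pow(v, 2))))
d = Rational(-4, 3) (d = Mul(Rational(-1, 9), 12) = Rational(-4, 3) ≈ -1.3333)
s = -5 (s = Mul(5, -1) = -5)
Pow(Add(Mul(s, d), Function('j')(2, -6)), 2) = Pow(Add(Mul(-5, Rational(-4, 3)), Mul(2, Add(1, Pow(-6, 2)))), 2) = Pow(Add(Rational(20, 3), Mul(2, Add(1, 36))), 2) = Pow(Add(Rational(20, 3), Mul(2, 37)), 2) = Pow(Add(Rational(20, 3), 74), 2) = Pow(Rational(242, 3), 2) = Rational(58564, 9)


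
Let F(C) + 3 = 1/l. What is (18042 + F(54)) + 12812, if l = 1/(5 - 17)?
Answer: 30839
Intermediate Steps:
l = -1/12 (l = 1/(-12) = -1/12 ≈ -0.083333)
F(C) = -15 (F(C) = -3 + 1/(-1/12) = -3 - 12 = -15)
(18042 + F(54)) + 12812 = (18042 - 15) + 12812 = 18027 + 12812 = 30839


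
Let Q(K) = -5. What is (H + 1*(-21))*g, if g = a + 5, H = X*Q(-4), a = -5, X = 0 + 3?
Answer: 0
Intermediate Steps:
X = 3
H = -15 (H = 3*(-5) = -15)
g = 0 (g = -5 + 5 = 0)
(H + 1*(-21))*g = (-15 + 1*(-21))*0 = (-15 - 21)*0 = -36*0 = 0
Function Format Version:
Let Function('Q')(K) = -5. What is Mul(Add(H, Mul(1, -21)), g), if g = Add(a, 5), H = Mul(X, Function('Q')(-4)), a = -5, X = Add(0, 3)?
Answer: 0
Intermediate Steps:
X = 3
H = -15 (H = Mul(3, -5) = -15)
g = 0 (g = Add(-5, 5) = 0)
Mul(Add(H, Mul(1, -21)), g) = Mul(Add(-15, Mul(1, -21)), 0) = Mul(Add(-15, -21), 0) = Mul(-36, 0) = 0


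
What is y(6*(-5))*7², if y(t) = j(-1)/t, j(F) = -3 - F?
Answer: 49/15 ≈ 3.2667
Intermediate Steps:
y(t) = -2/t (y(t) = (-3 - 1*(-1))/t = (-3 + 1)/t = -2/t)
y(6*(-5))*7² = -2/(6*(-5))*7² = -2/(-30)*49 = -2*(-1/30)*49 = (1/15)*49 = 49/15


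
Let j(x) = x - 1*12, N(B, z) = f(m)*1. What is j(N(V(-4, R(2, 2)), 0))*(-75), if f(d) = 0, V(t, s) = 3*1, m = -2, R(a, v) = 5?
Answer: 900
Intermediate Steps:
V(t, s) = 3
N(B, z) = 0 (N(B, z) = 0*1 = 0)
j(x) = -12 + x (j(x) = x - 12 = -12 + x)
j(N(V(-4, R(2, 2)), 0))*(-75) = (-12 + 0)*(-75) = -12*(-75) = 900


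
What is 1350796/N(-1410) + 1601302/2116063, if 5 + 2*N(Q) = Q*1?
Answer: -5714473029966/2994229145 ≈ -1908.5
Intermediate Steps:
N(Q) = -5/2 + Q/2 (N(Q) = -5/2 + (Q*1)/2 = -5/2 + Q/2)
1350796/N(-1410) + 1601302/2116063 = 1350796/(-5/2 + (1/2)*(-1410)) + 1601302/2116063 = 1350796/(-5/2 - 705) + 1601302*(1/2116063) = 1350796/(-1415/2) + 1601302/2116063 = 1350796*(-2/1415) + 1601302/2116063 = -2701592/1415 + 1601302/2116063 = -5714473029966/2994229145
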